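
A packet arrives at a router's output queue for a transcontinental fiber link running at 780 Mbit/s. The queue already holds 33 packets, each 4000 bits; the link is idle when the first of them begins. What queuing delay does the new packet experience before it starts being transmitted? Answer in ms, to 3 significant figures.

Each queued packet: L/R = 4000/780000000 = 0.00512821 ms.
33 queued → 0.169231 ms.
Queuing delay = 0.169 ms.

0.169 ms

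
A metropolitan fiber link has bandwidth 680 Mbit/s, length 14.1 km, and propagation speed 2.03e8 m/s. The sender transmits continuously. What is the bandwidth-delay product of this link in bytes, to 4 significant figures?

5904 bytes

Propagation delay = 14100 / 2.03e+08 = 6.94581e-05 s.
BDP = R × t_prop = 680000000 × 6.94581e-05 = 47231.5 bits.
In bytes: 47231.5/8 = 5904 bytes.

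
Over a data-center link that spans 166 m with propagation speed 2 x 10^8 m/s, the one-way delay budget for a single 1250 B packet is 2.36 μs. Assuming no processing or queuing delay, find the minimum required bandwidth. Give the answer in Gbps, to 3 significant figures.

6.54 Gbps

L = 10000 bits.
Propagation delay = 166 / 200000000 = 0.83 μs.
Transmission budget = 2.36 − 0.83 = 1.53 μs.
R ≥ L / t_tx = 10000 bits / 1.53e-06 s = 6.54 Gbps.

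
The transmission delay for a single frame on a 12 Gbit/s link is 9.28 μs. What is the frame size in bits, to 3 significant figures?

L = R × t_tx = 12000000000 b/s × 9.28e-06 s = 111360 bits.

111000 bits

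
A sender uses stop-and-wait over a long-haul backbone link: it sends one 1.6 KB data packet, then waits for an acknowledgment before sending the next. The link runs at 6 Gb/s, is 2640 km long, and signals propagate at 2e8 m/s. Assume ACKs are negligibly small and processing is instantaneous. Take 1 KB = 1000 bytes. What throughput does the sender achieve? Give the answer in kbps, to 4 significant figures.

484.8 kbps

t_tx = L/R = 12800/6000000000 = 2.13333e-06 s.
t_prop = 2640000/200000000 = 0.0132 s; RTT = 0.0264 s.
Cycle = t_tx + RTT = 0.0264021 s.
Throughput = L / cycle = 12800 / 0.0264021 = 484.8 kbps.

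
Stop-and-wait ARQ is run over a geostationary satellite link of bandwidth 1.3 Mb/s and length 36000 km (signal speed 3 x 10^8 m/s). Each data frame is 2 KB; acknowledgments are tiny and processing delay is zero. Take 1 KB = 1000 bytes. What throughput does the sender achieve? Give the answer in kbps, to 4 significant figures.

63.41 kbps

t_tx = L/R = 16000/1300000 = 0.0123077 s.
t_prop = 36000000/300000000 = 0.12 s; RTT = 0.24 s.
Cycle = t_tx + RTT = 0.252308 s.
Throughput = L / cycle = 16000 / 0.252308 = 63.41 kbps.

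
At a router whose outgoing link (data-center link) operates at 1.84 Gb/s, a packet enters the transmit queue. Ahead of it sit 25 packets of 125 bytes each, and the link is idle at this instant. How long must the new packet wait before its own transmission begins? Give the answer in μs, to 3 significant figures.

Each queued packet: L/R = 1000/1840000000 = 0.543478 μs.
25 queued → 13.587 μs.
Queuing delay = 13.6 μs.

13.6 μs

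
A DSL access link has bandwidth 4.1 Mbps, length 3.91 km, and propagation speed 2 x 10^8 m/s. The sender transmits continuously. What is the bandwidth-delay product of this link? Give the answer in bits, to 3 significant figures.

80.2 bits

Propagation delay = 3910 / 200000000 = 1.955e-05 s.
BDP = R × t_prop = 4.1e+06 × 1.955e-05 = 80.155 bits.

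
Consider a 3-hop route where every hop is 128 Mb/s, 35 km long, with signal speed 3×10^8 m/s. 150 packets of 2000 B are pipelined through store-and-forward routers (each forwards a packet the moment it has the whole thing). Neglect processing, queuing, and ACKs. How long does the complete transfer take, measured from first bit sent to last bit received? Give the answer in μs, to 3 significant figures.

Per-hop transmission t_tx = L/R = 16000/128000000 = 125 μs.
Per-hop propagation t_prop = 35000/300000000 = 116.667 μs.
Pipeline fill: first packet needs 3·t_tx to clear all hops; remaining 149 packets each add one t_tx.
Total = (3+150-1)·t_tx + 3·t_prop = 152·125 + 3·116.667 = 19400 μs.

19400 μs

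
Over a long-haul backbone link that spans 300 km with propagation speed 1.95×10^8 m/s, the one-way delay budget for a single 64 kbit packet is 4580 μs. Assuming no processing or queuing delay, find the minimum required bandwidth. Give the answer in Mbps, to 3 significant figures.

Propagation delay = 300000 / 195000000 = 1538.46 μs.
Transmission budget = 4580 − 1538.46 = 3041.54 μs.
R ≥ L / t_tx = 64000 bits / 0.00304154 s = 21.0 Mbps.

21.0 Mbps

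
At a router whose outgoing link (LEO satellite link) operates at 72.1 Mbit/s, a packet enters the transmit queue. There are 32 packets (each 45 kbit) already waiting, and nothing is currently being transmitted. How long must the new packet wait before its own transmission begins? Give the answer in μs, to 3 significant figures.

20000 μs

Each queued packet: L/R = 45000/72100000 = 624.133 μs.
32 queued → 19972.3 μs.
Queuing delay = 20000 μs.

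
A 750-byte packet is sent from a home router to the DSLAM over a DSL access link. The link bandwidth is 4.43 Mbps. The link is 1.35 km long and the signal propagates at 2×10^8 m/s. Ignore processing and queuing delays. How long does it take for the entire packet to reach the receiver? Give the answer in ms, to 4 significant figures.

1.361 ms

L = 750 × 8 = 6000 bits.
Transmission delay = L/R = 6000 / 4430000 = 1.3544 ms.
Propagation delay = d/s = 1350 m / 200000000 m/s = 0.00675 ms.
Total = 1.361 ms.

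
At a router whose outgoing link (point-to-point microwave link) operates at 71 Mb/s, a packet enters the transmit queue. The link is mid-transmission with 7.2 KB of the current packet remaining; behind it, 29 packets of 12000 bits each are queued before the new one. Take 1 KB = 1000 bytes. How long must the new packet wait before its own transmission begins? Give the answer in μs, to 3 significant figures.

5710 μs

Each queued packet: L/R = 12000/71000000 = 169.014 μs.
29 queued → 4901.41 μs.
Plus remaining 57600 bits of current packet: 811.268 μs.
Queuing delay = 5710 μs.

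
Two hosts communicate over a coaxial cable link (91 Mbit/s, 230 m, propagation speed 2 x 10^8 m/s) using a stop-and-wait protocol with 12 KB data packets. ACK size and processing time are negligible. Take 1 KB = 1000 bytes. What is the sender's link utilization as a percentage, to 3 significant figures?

99.8 %

t_tx = L/R = 96000/91000000 = 0.00105495 s.
t_prop = 230/200000000 = 1.15e-06 s; RTT = 2.3e-06 s.
Cycle = t_tx + RTT = 0.00105725 s.
Utilization = t_tx / cycle = 0.00105495/0.00105725 = 99.8 %.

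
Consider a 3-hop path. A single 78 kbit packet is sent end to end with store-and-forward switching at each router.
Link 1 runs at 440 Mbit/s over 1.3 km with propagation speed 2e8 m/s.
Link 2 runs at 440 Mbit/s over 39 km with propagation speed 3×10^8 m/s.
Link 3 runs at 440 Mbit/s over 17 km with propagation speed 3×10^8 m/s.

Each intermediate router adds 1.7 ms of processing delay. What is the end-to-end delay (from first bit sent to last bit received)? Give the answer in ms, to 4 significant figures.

4.125 ms

L = 78000 bits.
Transmission delay per hop = L/R = 78000/440000000 = 0.177273 ms; 3 hops → 0.531818 ms.
Propagation delays (d/s per hop): 0.0065, 0.13, 0.0566667 ms; sum = 0.193167 ms.
Processing at 2 router(s): 2 × 1.7 ms = 3.4 ms.
End-to-end = 4.125 ms.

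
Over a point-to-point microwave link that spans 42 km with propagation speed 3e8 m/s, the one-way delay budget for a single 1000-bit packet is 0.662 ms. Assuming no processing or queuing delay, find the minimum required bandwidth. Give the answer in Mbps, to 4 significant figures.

1.916 Mbps

Propagation delay = 42000 / 300000000 = 0.14 ms.
Transmission budget = 0.662 − 0.14 = 0.522 ms.
R ≥ L / t_tx = 1000 bits / 0.000522 s = 1.916 Mbps.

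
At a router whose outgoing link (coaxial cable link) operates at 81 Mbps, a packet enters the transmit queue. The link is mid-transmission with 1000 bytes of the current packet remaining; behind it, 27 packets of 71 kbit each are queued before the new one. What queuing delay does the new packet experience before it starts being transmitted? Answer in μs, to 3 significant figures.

23800 μs

Each queued packet: L/R = 71000/81000000 = 876.543 μs.
27 queued → 23666.7 μs.
Plus remaining 8000 bits of current packet: 98.7654 μs.
Queuing delay = 23800 μs.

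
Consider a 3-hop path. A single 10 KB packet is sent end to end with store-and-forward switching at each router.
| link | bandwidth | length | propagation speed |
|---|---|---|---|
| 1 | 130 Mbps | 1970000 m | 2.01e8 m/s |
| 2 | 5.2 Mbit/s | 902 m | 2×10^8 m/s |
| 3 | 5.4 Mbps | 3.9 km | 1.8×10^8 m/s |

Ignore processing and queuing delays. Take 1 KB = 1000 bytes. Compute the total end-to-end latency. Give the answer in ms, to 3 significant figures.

L = 80000 bits.
Transmission delays (L/R per hop): 0.615385, 15.3846, 14.8148 ms; sum = 30.8148 ms.
Propagation delays (d/s per hop): 9.801, 0.00451, 0.0216667 ms; sum = 9.82717 ms.
End-to-end = 40.6 ms.

40.6 ms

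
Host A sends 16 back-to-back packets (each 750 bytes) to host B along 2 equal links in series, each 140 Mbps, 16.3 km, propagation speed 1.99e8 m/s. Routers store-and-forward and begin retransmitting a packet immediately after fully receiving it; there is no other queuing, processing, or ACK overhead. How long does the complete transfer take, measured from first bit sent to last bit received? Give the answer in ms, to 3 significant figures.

0.892 ms

Per-hop transmission t_tx = L/R = 6000/140000000 = 0.0428571 ms.
Per-hop propagation t_prop = 16300/199000000 = 0.0819095 ms.
Pipeline fill: first packet needs 2·t_tx to clear all hops; remaining 15 packets each add one t_tx.
Total = (2+16-1)·t_tx + 2·t_prop = 17·0.0428571 + 2·0.0819095 = 0.892 ms.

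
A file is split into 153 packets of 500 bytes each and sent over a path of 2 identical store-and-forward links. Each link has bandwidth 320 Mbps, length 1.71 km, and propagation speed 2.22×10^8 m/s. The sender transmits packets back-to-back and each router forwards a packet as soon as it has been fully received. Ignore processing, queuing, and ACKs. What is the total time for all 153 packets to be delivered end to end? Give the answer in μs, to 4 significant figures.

1940 μs

Per-hop transmission t_tx = L/R = 4000/320000000 = 12.5 μs.
Per-hop propagation t_prop = 1710/2.22e+08 = 7.7027 μs.
Pipeline fill: first packet needs 2·t_tx to clear all hops; remaining 152 packets each add one t_tx.
Total = (2+153-1)·t_tx + 2·t_prop = 154·12.5 + 2·7.7027 = 1940 μs.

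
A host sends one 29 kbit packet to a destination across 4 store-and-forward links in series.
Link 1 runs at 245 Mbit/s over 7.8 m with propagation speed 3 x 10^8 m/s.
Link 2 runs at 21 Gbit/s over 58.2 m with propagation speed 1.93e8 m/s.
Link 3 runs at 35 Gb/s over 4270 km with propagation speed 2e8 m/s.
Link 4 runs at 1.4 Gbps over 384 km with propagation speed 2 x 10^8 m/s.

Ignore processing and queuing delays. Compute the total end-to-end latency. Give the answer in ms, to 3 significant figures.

23.4 ms

L = 29000 bits.
Transmission delays (L/R per hop): 0.118367, 0.00138095, 0.000828571, 0.0207143 ms; sum = 0.141291 ms.
Propagation delays (d/s per hop): 2.6e-05, 0.000301554, 21.35, 1.92 ms; sum = 23.2703 ms.
End-to-end = 23.4 ms.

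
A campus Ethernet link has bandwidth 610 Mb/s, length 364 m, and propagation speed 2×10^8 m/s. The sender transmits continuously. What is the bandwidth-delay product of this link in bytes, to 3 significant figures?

Propagation delay = 364 / 200000000 = 1.82e-06 s.
BDP = R × t_prop = 610000000 × 1.82e-06 = 1110.2 bits.
In bytes: 1110.2/8 = 139 bytes.

139 bytes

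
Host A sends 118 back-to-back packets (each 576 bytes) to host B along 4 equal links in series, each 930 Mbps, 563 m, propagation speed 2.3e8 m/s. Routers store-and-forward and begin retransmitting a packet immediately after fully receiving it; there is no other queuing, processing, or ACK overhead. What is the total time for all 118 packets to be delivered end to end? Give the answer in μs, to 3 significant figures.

Per-hop transmission t_tx = L/R = 4608/930000000 = 4.95484 μs.
Per-hop propagation t_prop = 563/2.3e+08 = 2.44783 μs.
Pipeline fill: first packet needs 4·t_tx to clear all hops; remaining 117 packets each add one t_tx.
Total = (4+118-1)·t_tx + 4·t_prop = 121·4.95484 + 4·2.44783 = 609 μs.

609 μs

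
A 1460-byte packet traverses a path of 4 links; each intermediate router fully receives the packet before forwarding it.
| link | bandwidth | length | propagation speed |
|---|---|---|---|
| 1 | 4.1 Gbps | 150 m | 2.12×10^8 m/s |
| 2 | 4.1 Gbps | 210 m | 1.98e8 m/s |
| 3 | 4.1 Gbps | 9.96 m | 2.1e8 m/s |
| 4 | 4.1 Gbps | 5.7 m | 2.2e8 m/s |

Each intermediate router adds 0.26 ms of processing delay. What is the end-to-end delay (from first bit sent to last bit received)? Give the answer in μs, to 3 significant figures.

793 μs

L = 1460 × 8 = 11680 bits.
Transmission delay per hop = L/R = 11680/4.1e+09 = 2.84878 μs; 4 hops → 11.3951 μs.
Propagation delays (d/s per hop): 0.707547, 1.06061, 0.0474286, 0.0259091 μs; sum = 1.84149 μs.
Processing at 3 router(s): 3 × 0.26 ms = 780 μs.
End-to-end = 793 μs.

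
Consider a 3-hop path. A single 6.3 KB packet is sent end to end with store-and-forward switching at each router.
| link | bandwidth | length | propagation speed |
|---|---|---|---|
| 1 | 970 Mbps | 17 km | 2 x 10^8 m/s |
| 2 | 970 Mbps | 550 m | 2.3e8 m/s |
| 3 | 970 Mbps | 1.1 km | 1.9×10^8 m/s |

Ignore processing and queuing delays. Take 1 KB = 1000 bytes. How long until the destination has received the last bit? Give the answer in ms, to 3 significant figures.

0.249 ms

L = 50400 bits.
Transmission delay per hop = L/R = 50400/970000000 = 0.0519588 ms; 3 hops → 0.155876 ms.
Propagation delays (d/s per hop): 0.085, 0.0023913, 0.00578947 ms; sum = 0.0931808 ms.
End-to-end = 0.249 ms.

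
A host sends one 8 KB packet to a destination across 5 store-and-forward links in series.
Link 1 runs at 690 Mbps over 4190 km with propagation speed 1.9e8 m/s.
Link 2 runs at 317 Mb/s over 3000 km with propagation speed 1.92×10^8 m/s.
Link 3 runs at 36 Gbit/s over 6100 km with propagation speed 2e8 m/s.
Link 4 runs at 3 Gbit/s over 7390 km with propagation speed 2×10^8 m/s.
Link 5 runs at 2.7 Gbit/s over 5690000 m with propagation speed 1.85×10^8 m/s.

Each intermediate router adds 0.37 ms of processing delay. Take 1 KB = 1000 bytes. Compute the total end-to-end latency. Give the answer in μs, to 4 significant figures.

137700 μs

L = 64000 bits.
Transmission delays (L/R per hop): 92.7536, 201.893, 1.77778, 21.3333, 23.7037 μs; sum = 341.461 μs.
Propagation delays (d/s per hop): 22052.6, 15625, 30500, 36950, 30756.8 μs; sum = 135884 μs.
Processing at 4 router(s): 4 × 0.37 ms = 1480 μs.
End-to-end = 137700 μs.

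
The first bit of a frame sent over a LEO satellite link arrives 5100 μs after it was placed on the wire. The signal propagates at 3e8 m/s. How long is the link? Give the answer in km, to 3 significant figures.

1530 km

d = s × t_prop = 300000000 × 0.0051 = 1530 km.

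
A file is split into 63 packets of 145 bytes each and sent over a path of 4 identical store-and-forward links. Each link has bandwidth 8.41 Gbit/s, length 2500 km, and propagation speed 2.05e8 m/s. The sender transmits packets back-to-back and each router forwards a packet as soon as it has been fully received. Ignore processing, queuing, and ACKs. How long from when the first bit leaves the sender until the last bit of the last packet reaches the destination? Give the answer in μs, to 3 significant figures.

Per-hop transmission t_tx = L/R = 1160/8410000000 = 0.137931 μs.
Per-hop propagation t_prop = 2500000/2.05e+08 = 12195.1 μs.
Pipeline fill: first packet needs 4·t_tx to clear all hops; remaining 62 packets each add one t_tx.
Total = (4+63-1)·t_tx + 4·t_prop = 66·0.137931 + 4·12195.1 = 48800 μs.

48800 μs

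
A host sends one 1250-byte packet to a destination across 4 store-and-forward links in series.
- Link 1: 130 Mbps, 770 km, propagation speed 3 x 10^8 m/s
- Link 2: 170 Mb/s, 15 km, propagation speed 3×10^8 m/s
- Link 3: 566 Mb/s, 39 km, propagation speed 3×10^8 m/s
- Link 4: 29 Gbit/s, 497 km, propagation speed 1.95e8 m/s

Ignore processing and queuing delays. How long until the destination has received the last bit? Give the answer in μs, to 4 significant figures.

L = 1250 × 8 = 10000 bits.
Transmission delays (L/R per hop): 76.9231, 58.8235, 17.6678, 0.344828 μs; sum = 153.759 μs.
Propagation delays (d/s per hop): 2566.67, 50, 130, 2548.72 μs; sum = 5295.38 μs.
End-to-end = 5449 μs.

5449 μs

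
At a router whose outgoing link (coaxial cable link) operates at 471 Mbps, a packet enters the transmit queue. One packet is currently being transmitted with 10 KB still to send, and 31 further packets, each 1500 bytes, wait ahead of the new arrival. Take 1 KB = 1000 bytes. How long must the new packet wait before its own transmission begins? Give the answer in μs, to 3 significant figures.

Each queued packet: L/R = 12000/471000000 = 25.4777 μs.
31 queued → 789.809 μs.
Plus remaining 80000 bits of current packet: 169.851 μs.
Queuing delay = 960 μs.

960 μs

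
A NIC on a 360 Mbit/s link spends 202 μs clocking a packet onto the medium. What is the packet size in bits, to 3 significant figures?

72700 bits

L = R × t_tx = 360000000 b/s × 0.000202 s = 72720 bits.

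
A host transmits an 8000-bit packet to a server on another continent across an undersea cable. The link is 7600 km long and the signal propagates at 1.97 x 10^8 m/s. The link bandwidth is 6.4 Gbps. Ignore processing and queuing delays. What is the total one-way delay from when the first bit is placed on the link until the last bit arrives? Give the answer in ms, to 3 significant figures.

Transmission delay = L/R = 8000 / 6400000000 = 0.00125 ms.
Propagation delay = d/s = 7600000 m / 197000000 m/s = 38.5787 ms.
Total = 38.6 ms.

38.6 ms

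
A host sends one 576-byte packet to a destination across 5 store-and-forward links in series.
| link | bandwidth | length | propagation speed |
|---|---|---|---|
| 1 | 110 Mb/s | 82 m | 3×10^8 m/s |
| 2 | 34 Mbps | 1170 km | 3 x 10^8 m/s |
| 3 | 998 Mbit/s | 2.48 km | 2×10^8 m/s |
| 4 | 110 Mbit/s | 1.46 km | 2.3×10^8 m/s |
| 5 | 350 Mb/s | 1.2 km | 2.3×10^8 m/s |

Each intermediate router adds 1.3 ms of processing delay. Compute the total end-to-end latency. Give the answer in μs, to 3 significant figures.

9360 μs

L = 576 × 8 = 4608 bits.
Transmission delays (L/R per hop): 41.8909, 135.529, 4.61723, 41.8909, 13.1657 μs; sum = 237.094 μs.
Propagation delays (d/s per hop): 0.273333, 3900, 12.4, 6.34783, 5.21739 μs; sum = 3924.24 μs.
Processing at 4 router(s): 4 × 1.3 ms = 5200 μs.
End-to-end = 9360 μs.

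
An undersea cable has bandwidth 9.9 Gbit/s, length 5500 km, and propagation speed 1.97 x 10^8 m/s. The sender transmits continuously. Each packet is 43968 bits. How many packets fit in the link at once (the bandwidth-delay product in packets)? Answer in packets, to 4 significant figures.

Propagation delay = 5500000 / 197000000 = 0.0279188 s.
BDP = R × t_prop = 9900000000 × 0.0279188 = 276396000 bits.
In packets of 43968 bits: 6286 packets.

6286 packets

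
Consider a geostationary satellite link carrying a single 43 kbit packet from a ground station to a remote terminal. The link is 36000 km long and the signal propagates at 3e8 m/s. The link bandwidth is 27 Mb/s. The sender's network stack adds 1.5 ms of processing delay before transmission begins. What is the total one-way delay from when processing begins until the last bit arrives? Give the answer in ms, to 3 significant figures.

123 ms

L = 43000 bits.
Transmission delay = L/R = 43000 / 27000000 = 1.59259 ms.
Propagation delay = d/s = 36000000 m / 300000000 m/s = 120 ms.
Plus processing delay 1.5 ms = 1.5 ms.
Total = 123 ms.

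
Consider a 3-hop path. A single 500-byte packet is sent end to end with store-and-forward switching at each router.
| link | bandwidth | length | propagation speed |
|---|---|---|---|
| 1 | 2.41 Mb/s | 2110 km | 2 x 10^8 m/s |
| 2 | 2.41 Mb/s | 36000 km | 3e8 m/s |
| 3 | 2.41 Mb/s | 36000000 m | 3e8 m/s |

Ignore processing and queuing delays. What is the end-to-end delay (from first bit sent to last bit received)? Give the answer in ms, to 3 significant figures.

256 ms

L = 500 × 8 = 4000 bits.
Transmission delay per hop = L/R = 4000/2410000 = 1.65975 ms; 3 hops → 4.97925 ms.
Propagation delays (d/s per hop): 10.55, 120, 120 ms; sum = 250.55 ms.
End-to-end = 256 ms.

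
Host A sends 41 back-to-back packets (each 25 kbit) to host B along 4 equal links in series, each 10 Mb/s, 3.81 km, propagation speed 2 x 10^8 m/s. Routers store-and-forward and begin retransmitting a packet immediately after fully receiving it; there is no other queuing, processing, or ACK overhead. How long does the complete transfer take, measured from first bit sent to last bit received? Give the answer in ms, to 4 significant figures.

110.1 ms

Per-hop transmission t_tx = L/R = 25000/10000000 = 2.5 ms.
Per-hop propagation t_prop = 3810/200000000 = 0.01905 ms.
Pipeline fill: first packet needs 4·t_tx to clear all hops; remaining 40 packets each add one t_tx.
Total = (4+41-1)·t_tx + 4·t_prop = 44·2.5 + 4·0.01905 = 110.1 ms.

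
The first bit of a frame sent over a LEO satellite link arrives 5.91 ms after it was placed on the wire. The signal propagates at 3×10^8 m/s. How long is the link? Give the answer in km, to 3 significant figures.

d = s × t_prop = 300000000 × 0.00591 = 1770 km.

1770 km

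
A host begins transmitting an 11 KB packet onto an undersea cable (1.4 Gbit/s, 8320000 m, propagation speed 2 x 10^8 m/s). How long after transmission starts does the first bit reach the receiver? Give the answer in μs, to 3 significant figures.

First bit experiences only propagation delay: d/s = 8320000/200000000 = 41600 μs.

41600 μs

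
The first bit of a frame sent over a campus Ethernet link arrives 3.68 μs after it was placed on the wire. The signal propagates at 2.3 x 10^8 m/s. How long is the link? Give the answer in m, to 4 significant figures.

846.4 m

d = s × t_prop = 2.3e+08 × 3.68e-06 = 846.4 m.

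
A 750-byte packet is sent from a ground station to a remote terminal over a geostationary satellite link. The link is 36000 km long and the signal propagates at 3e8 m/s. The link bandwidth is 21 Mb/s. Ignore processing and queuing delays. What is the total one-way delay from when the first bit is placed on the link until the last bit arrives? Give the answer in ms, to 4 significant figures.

L = 750 × 8 = 6000 bits.
Transmission delay = L/R = 6000 / 21000000 = 0.285714 ms.
Propagation delay = d/s = 36000000 m / 300000000 m/s = 120 ms.
Total = 120.3 ms.

120.3 ms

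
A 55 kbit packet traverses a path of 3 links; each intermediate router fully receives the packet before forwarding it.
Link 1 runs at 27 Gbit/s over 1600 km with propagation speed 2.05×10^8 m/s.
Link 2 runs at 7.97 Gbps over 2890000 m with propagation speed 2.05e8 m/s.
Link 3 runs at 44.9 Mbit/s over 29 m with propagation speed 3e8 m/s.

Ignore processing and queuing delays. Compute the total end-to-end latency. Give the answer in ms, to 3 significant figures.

L = 55000 bits.
Transmission delays (L/R per hop): 0.00203704, 0.00690088, 1.22494 ms; sum = 1.23388 ms.
Propagation delays (d/s per hop): 7.80488, 14.0976, 9.66667e-05 ms; sum = 21.9025 ms.
End-to-end = 23.1 ms.

23.1 ms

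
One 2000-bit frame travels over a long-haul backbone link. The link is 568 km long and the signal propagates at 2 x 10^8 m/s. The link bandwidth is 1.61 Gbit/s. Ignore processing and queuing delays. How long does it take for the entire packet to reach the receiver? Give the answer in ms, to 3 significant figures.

2.84 ms

Transmission delay = L/R = 2000 / 1610000000 = 0.00124224 ms.
Propagation delay = d/s = 568000 m / 200000000 m/s = 2.84 ms.
Total = 2.84 ms.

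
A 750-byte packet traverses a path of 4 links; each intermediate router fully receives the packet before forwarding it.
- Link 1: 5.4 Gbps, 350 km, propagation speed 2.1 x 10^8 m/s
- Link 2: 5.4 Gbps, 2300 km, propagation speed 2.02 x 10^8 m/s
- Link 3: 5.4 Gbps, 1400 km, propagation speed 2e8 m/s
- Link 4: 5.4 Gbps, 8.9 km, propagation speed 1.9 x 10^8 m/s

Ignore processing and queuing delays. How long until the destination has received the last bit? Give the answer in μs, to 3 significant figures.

L = 750 × 8 = 6000 bits.
Transmission delay per hop = L/R = 6000/5400000000 = 1.11111 μs; 4 hops → 4.44444 μs.
Propagation delays (d/s per hop): 1666.67, 11386.1, 7000, 46.8421 μs; sum = 20099.6 μs.
End-to-end = 20100 μs.

20100 μs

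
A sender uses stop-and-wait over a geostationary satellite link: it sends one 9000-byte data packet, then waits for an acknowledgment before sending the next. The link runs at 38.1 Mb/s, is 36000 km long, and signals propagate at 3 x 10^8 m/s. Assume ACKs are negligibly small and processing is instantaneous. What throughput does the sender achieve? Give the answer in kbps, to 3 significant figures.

t_tx = L/R = 72000/38100000 = 0.00188976 s.
t_prop = 36000000/300000000 = 0.12 s; RTT = 0.24 s.
Cycle = t_tx + RTT = 0.24189 s.
Throughput = L / cycle = 72000 / 0.24189 = 298 kbps.

298 kbps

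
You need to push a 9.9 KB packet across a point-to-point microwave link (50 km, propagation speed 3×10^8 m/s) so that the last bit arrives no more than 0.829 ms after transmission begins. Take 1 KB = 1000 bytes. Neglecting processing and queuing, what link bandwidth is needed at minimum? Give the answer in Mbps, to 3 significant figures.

L = 79200 bits.
Propagation delay = 50000 / 300000000 = 0.166667 ms.
Transmission budget = 0.829 − 0.166667 = 0.662333 ms.
R ≥ L / t_tx = 79200 bits / 0.000662333 s = 120 Mbps.

120 Mbps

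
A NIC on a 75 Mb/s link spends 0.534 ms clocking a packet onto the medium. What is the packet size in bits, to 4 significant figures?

40050 bits

L = R × t_tx = 75000000 b/s × 0.000534 s = 40050 bits.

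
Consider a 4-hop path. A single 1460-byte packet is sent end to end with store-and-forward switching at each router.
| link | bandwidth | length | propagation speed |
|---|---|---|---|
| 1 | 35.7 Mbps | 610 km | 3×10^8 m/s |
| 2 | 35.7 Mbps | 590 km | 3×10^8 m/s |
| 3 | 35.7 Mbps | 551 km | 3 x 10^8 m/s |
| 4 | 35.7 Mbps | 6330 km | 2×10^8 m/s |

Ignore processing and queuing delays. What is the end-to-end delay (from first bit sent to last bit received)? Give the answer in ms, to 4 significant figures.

L = 1460 × 8 = 11680 bits.
Transmission delay per hop = L/R = 11680/35700000 = 0.327171 ms; 4 hops → 1.30868 ms.
Propagation delays (d/s per hop): 2.03333, 1.96667, 1.83667, 31.65 ms; sum = 37.4867 ms.
End-to-end = 38.80 ms.

38.80 ms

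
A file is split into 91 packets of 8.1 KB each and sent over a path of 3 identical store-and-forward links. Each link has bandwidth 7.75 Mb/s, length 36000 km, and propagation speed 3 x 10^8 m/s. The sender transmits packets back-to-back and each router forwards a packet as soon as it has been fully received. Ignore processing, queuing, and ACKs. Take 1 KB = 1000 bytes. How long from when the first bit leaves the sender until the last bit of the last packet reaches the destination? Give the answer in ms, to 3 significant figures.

Per-hop transmission t_tx = L/R = 64800/7750000 = 8.36129 ms.
Per-hop propagation t_prop = 36000000/300000000 = 120 ms.
Pipeline fill: first packet needs 3·t_tx to clear all hops; remaining 90 packets each add one t_tx.
Total = (3+91-1)·t_tx + 3·t_prop = 93·8.36129 + 3·120 = 1140 ms.

1140 ms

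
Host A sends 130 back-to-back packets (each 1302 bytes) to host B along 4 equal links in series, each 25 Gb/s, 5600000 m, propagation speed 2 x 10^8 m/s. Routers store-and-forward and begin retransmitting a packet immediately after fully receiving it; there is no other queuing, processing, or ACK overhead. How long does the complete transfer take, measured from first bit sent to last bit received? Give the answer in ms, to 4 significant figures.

112.1 ms

Per-hop transmission t_tx = L/R = 10416/25000000000 = 0.00041664 ms.
Per-hop propagation t_prop = 5600000/200000000 = 28 ms.
Pipeline fill: first packet needs 4·t_tx to clear all hops; remaining 129 packets each add one t_tx.
Total = (4+130-1)·t_tx + 4·t_prop = 133·0.00041664 + 4·28 = 112.1 ms.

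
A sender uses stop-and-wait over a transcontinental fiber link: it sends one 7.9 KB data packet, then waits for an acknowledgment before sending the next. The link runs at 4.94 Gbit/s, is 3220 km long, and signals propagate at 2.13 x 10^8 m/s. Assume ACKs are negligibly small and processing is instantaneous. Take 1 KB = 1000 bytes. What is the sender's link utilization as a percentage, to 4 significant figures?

t_tx = L/R = 63200/4940000000 = 1.27935e-05 s.
t_prop = 3220000/213000000 = 0.0151174 s; RTT = 0.0302347 s.
Cycle = t_tx + RTT = 0.0302475 s.
Utilization = t_tx / cycle = 1.27935e-05/0.0302475 = 0.04230 %.

0.04230 %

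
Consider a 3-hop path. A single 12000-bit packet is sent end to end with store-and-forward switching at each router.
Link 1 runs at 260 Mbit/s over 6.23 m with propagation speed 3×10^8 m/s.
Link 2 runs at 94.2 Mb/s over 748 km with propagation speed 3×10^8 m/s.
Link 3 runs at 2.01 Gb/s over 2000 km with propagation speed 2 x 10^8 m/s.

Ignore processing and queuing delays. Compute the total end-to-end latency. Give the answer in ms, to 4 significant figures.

Transmission delays (L/R per hop): 0.0461538, 0.127389, 0.00597015 ms; sum = 0.179513 ms.
Propagation delays (d/s per hop): 2.07667e-05, 2.49333, 10 ms; sum = 12.4934 ms.
End-to-end = 12.67 ms.

12.67 ms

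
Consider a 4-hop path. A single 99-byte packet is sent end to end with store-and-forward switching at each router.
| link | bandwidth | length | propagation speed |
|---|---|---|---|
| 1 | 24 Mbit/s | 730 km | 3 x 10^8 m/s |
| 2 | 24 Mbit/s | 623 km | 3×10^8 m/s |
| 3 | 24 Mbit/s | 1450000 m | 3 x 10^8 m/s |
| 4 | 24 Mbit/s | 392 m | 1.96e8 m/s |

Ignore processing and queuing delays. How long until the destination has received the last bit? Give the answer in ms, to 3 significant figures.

9.48 ms

L = 99 × 8 = 792 bits.
Transmission delay per hop = L/R = 792/24000000 = 0.033 ms; 4 hops → 0.132 ms.
Propagation delays (d/s per hop): 2.43333, 2.07667, 4.83333, 0.002 ms; sum = 9.34533 ms.
End-to-end = 9.48 ms.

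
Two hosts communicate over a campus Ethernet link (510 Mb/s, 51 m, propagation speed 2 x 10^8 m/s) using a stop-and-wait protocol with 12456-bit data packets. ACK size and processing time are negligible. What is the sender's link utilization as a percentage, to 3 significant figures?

98.0 %

t_tx = L/R = 12456/510000000 = 2.44235e-05 s.
t_prop = 51/200000000 = 2.55e-07 s; RTT = 5.1e-07 s.
Cycle = t_tx + RTT = 2.49335e-05 s.
Utilization = t_tx / cycle = 2.44235e-05/2.49335e-05 = 98.0 %.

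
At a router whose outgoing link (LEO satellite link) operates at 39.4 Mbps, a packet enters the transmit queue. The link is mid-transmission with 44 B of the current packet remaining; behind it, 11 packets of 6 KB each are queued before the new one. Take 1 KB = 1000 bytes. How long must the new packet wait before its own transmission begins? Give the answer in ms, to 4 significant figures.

Each queued packet: L/R = 48000/39400000 = 1.21827 ms.
11 queued → 13.401 ms.
Plus remaining 352 bits of current packet: 0.00893401 ms.
Queuing delay = 13.41 ms.

13.41 ms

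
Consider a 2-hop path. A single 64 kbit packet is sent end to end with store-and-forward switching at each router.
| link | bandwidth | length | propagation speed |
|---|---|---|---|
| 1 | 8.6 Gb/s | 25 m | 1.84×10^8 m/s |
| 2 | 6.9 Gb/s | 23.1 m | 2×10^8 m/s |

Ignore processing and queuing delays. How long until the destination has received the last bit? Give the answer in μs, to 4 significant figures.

16.97 μs

L = 64000 bits.
Transmission delays (L/R per hop): 7.44186, 9.27536 μs; sum = 16.7172 μs.
Propagation delays (d/s per hop): 0.13587, 0.1155 μs; sum = 0.25137 μs.
End-to-end = 16.97 μs.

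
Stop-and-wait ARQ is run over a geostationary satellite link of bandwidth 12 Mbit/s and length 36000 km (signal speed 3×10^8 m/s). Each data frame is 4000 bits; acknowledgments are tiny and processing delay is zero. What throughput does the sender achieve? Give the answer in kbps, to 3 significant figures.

t_tx = L/R = 4000/12000000 = 0.000333333 s.
t_prop = 36000000/300000000 = 0.12 s; RTT = 0.24 s.
Cycle = t_tx + RTT = 0.240333 s.
Throughput = L / cycle = 4000 / 0.240333 = 16.6 kbps.

16.6 kbps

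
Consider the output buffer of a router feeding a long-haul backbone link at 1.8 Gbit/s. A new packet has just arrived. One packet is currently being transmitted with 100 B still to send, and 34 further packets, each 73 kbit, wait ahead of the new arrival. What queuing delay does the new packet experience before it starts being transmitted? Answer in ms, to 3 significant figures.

Each queued packet: L/R = 73000/1800000000 = 0.0405556 ms.
34 queued → 1.37889 ms.
Plus remaining 800 bits of current packet: 0.000444444 ms.
Queuing delay = 1.38 ms.

1.38 ms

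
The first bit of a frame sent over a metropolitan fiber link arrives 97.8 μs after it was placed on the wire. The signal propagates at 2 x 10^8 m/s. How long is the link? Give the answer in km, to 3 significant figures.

d = s × t_prop = 200000000 × 9.78e-05 = 19.6 km.

19.6 km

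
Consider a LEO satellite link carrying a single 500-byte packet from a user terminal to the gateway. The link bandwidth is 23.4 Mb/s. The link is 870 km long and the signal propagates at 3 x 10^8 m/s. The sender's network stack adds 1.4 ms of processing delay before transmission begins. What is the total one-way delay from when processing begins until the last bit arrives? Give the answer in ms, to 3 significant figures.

L = 500 × 8 = 4000 bits.
Transmission delay = L/R = 4000 / 23400000 = 0.17094 ms.
Propagation delay = d/s = 870000 m / 300000000 m/s = 2.9 ms.
Plus processing delay 1.4 ms = 1.4 ms.
Total = 4.47 ms.

4.47 ms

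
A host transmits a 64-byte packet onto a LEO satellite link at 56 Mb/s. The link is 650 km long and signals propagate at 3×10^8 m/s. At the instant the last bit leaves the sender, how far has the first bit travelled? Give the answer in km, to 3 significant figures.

t_tx = L/R = 512/56000000 = 9.14286e-06 s.
Distance = s × t_tx = 300000000 × 9.14286e-06 = 2.74 km.

2.74 km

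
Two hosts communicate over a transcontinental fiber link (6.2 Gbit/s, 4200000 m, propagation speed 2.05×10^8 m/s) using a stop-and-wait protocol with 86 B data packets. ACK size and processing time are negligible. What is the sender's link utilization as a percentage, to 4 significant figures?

t_tx = L/R = 688/6200000000 = 1.10968e-07 s.
t_prop = 4200000/2.05e+08 = 0.0204878 s; RTT = 0.0409756 s.
Cycle = t_tx + RTT = 0.0409757 s.
Utilization = t_tx / cycle = 1.10968e-07/0.0409757 = 0.0002708 %.

0.0002708 %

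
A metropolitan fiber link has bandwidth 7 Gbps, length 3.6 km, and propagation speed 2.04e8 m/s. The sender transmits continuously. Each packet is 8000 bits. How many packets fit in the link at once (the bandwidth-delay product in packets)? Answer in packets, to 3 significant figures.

Propagation delay = 3600 / 204000000 = 1.76471e-05 s.
BDP = R × t_prop = 7000000000 × 1.76471e-05 = 123529 bits.
In packets of 8000 bits: 15.4 packets.

15.4 packets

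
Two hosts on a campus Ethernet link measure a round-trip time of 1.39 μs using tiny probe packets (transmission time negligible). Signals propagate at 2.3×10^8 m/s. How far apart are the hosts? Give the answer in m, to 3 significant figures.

160 m

One-way propagation = RTT/2 = 0.695 μs.
d = s × t = 2.3e+08 × 6.95e-07 = 160 m.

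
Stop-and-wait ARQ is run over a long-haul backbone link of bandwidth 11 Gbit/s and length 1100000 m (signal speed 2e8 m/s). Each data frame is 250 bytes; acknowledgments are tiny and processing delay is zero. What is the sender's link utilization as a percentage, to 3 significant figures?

t_tx = L/R = 2000/11000000000 = 1.81818e-07 s.
t_prop = 1100000/200000000 = 0.0055 s; RTT = 0.011 s.
Cycle = t_tx + RTT = 0.0110002 s.
Utilization = t_tx / cycle = 1.81818e-07/0.0110002 = 0.00165 %.

0.00165 %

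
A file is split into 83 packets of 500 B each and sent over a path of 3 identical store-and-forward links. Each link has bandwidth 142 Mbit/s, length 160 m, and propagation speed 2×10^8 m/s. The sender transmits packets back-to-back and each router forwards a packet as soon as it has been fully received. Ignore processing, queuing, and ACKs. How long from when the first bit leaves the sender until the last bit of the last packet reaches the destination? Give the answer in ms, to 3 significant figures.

Per-hop transmission t_tx = L/R = 4000/142000000 = 0.028169 ms.
Per-hop propagation t_prop = 160/200000000 = 0.0008 ms.
Pipeline fill: first packet needs 3·t_tx to clear all hops; remaining 82 packets each add one t_tx.
Total = (3+83-1)·t_tx + 3·t_prop = 85·0.028169 + 3·0.0008 = 2.40 ms.

2.40 ms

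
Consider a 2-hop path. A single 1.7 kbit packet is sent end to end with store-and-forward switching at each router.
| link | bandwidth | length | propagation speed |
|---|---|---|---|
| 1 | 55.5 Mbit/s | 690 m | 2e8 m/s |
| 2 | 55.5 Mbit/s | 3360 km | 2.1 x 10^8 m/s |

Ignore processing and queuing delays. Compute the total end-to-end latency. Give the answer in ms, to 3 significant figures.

16.1 ms

L = 1700 bits.
Transmission delay per hop = L/R = 1700/55500000 = 0.0306306 ms; 2 hops → 0.0612613 ms.
Propagation delays (d/s per hop): 0.00345, 16 ms; sum = 16.0035 ms.
End-to-end = 16.1 ms.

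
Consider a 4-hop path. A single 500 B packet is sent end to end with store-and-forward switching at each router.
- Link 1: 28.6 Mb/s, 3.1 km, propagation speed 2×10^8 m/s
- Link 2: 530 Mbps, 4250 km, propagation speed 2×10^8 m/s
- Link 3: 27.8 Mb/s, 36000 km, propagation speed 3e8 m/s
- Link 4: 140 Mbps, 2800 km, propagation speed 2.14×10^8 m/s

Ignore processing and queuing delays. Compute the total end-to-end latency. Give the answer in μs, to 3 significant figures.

155000 μs

L = 500 × 8 = 4000 bits.
Transmission delays (L/R per hop): 139.86, 7.54717, 143.885, 28.5714 μs; sum = 319.864 μs.
Propagation delays (d/s per hop): 15.5, 21250, 120000, 13084.1 μs; sum = 154350 μs.
End-to-end = 155000 μs.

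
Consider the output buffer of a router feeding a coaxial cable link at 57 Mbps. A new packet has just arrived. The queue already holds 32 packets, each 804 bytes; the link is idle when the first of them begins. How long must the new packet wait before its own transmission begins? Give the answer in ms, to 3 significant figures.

Each queued packet: L/R = 6432/57000000 = 0.112842 ms.
32 queued → 3.61095 ms.
Queuing delay = 3.61 ms.

3.61 ms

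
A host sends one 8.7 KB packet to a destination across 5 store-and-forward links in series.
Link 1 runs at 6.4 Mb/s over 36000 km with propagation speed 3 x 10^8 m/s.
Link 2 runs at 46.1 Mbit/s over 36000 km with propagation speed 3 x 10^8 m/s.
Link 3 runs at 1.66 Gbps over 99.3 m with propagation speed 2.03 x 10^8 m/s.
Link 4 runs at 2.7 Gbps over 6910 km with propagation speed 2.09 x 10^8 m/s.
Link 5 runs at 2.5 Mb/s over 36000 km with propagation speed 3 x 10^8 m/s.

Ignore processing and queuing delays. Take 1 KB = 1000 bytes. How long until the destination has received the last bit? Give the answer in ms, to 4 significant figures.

L = 69600 bits.
Transmission delays (L/R per hop): 10.875, 1.50976, 0.0419277, 0.0257778, 27.84 ms; sum = 40.2925 ms.
Propagation delays (d/s per hop): 120, 120, 0.000489163, 33.0622, 120 ms; sum = 393.063 ms.
End-to-end = 433.4 ms.

433.4 ms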